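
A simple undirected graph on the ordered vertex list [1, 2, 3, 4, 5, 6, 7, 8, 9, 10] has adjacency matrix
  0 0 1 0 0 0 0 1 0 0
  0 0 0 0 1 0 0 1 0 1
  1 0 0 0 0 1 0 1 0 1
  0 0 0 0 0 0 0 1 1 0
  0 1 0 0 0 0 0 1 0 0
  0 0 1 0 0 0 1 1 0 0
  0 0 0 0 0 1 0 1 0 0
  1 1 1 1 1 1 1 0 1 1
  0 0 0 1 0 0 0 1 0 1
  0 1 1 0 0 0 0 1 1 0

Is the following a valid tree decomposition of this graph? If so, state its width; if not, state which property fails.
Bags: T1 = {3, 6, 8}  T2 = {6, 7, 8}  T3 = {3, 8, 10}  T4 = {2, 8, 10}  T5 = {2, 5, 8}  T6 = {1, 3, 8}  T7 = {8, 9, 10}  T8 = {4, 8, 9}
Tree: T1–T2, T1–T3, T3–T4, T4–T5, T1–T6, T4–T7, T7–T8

Vertex coverage: the bags together contain {1, 2, 3, 4, 5, 6, 7, 8, 9, 10}, the full vertex set. Edge coverage: each edge of G has both endpoints in at least one bag. Running intersection: for every vertex, the bags containing it form a connected subtree. All three properties hold, so this is a valid tree decomposition of width max|bag| − 1 = 2, and hence tw(G) ≤ 2.

Yes; width 2.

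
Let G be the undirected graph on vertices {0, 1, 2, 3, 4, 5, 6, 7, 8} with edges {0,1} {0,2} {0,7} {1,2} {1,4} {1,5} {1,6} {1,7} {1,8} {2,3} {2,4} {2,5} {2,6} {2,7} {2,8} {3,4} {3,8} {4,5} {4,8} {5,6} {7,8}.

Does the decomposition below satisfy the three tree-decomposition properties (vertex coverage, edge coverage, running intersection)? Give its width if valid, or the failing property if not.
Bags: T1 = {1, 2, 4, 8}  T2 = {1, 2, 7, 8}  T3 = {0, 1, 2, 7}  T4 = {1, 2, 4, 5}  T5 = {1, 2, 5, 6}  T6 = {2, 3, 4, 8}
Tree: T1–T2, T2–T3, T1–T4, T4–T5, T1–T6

Vertex coverage: the bags together contain {0, 1, 2, 3, 4, 5, 6, 7, 8}, the full vertex set. Edge coverage: each edge of G has both endpoints in at least one bag. Running intersection: for every vertex, the bags containing it form a connected subtree. All three properties hold, so this is a valid tree decomposition of width max|bag| − 1 = 3, and hence tw(G) ≤ 3.

Yes; width 3.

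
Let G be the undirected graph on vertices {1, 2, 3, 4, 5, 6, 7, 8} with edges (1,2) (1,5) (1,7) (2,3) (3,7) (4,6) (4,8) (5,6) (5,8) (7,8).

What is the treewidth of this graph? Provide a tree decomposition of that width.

Treewidth 2.
One optimal decomposition is:
Bags: B1 = {2, 3, 7}  B2 = {1, 2, 7}  B3 = {1, 7, 8}  B4 = {1, 5, 8}  B5 = {4, 5, 8}  B6 = {4, 5, 6}
Tree: B1–B2, B2–B3, B3–B4, B4–B5, B5–B6

Each bag holds 3 vertices, so the decomposition has width 2, which upper-bounds the treewidth. Since 3–2–1–7–3 is a cycle in G, G is not acyclic. Forests are exactly the graphs of treewidth ≤ 1, so tw(G) ≥ 2. Combining the bounds, tw(G) = 2.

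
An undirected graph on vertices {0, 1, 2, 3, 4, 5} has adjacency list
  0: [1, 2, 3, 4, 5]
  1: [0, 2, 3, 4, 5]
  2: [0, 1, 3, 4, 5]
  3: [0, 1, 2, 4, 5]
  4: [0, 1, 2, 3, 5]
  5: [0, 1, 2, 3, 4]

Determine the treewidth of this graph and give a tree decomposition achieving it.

Treewidth 5.
One optimal decomposition is:
Bags: B1 = {0, 1, 2, 3, 4, 5}
Tree: (single bag)

A single bag containing all 6 vertices is trivially a valid decomposition of width 5. For the lower bound, the 6 vertices {0, 1, 2, 3, 4, 5} are pairwise adjacent, and any tree decomposition puts a clique entirely inside one bag — forcing width ≥ 5. Therefore the treewidth is 5.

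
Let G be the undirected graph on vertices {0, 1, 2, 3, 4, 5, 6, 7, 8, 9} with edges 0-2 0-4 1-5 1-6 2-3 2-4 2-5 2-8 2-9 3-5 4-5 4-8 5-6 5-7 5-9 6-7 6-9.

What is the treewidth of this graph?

2

A width-2 tree decomposition is:
Bags: B1 = {5, 6, 9}  B2 = {1, 5, 6}  B3 = {2, 5, 9}  B4 = {2, 4, 5}  B5 = {5, 6, 7}  B6 = {0, 2, 4}  B7 = {2, 4, 8}  B8 = {2, 3, 5}
Tree: B1–B2, B1–B3, B3–B4, B2–B5, B4–B6, B4–B7, B4–B8
The largest bag has 3 vertices, giving width 2; this decomposition certifies tw(G) ≤ 2. Conversely, {0, 2, 4} is a clique of size 3, and the vertices of any clique must share a bag in every tree decomposition; so some bag has ≥ 3 vertices and tw(G) ≥ 2. The upper and lower bounds meet at 2, so that is the treewidth.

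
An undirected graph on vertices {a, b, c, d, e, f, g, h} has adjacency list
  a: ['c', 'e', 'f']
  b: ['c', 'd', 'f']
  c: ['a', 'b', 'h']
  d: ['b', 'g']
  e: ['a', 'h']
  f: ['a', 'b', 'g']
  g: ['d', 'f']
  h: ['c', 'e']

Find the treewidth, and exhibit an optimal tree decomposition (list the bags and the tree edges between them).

Every bag has size at most 3, so the width is 3 − 1 = 2 and tw(G) ≤ 2. For the lower bound, G contains the cycle e–h–c–a–e, so G is not a forest; only forests have treewidth ≤ 1, hence tw(G) ≥ 2. The upper and lower bounds meet at 2, so that is the treewidth.

Treewidth 2.
One such decomposition:
Bags: B1 = {a, e, h}  B2 = {a, c, h}  B3 = {a, c, f}  B4 = {b, c, f}  B5 = {b, f, g}  B6 = {b, d, g}
Tree: B1–B2, B2–B3, B3–B4, B4–B5, B5–B6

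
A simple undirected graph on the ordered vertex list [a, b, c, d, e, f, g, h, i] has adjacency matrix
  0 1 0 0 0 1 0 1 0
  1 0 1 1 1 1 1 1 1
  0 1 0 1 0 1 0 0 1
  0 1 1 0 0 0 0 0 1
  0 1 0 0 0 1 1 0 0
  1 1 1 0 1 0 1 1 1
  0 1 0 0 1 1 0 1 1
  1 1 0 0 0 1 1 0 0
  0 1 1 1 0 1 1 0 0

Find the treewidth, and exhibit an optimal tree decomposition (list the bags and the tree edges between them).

Each bag holds 4 vertices, so the decomposition has width 3, which upper-bounds the treewidth. Conversely, {b, c, d, i} is a clique of size 4, and the vertices of any clique must share a bag in every tree decomposition; so some bag has ≥ 4 vertices and tw(G) ≥ 3. Therefore the treewidth is 3.

Treewidth 3.
One optimal decomposition is:
Bags: B1 = {b, f, g, h}  B2 = {b, f, g, i}  B3 = {b, c, f, i}  B4 = {b, e, f, g}  B5 = {b, c, d, i}  B6 = {a, b, f, h}
Tree: B1–B2, B2–B3, B1–B4, B3–B5, B1–B6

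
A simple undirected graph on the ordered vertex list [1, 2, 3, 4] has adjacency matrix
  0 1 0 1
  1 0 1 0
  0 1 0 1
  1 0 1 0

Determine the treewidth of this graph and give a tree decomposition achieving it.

The largest bag has 3 vertices, giving width 2; this decomposition certifies tw(G) ≤ 2. The edges 4–1–2–3–4 form a cycle, so G is not a tree and its treewidth is at least 2. Combining the bounds, tw(G) = 2.

Treewidth 2.
One such decomposition:
Bags: B1 = {1, 2, 4}  B2 = {2, 3, 4}
Tree: B1–B2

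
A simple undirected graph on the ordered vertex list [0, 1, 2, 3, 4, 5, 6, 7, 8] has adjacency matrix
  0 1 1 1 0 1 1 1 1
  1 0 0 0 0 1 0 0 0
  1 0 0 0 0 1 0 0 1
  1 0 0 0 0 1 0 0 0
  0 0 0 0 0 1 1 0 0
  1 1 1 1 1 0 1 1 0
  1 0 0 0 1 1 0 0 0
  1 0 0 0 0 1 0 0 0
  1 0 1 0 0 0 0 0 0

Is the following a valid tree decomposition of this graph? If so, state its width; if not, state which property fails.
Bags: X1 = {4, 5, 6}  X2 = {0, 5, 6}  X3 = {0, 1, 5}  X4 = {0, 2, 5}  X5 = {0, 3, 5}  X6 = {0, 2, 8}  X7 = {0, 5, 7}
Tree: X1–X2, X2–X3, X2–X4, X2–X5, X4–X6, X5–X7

Every vertex of G appears in some bag (union = {0, 1, 2, 3, 4, 5, 6, 7, 8}); every edge is covered by a bag; and for each vertex v the set of bags containing v is connected in the bag tree. The decomposition is therefore valid. The largest bag has 3 vertices, so the width is 2.

Yes; width 2.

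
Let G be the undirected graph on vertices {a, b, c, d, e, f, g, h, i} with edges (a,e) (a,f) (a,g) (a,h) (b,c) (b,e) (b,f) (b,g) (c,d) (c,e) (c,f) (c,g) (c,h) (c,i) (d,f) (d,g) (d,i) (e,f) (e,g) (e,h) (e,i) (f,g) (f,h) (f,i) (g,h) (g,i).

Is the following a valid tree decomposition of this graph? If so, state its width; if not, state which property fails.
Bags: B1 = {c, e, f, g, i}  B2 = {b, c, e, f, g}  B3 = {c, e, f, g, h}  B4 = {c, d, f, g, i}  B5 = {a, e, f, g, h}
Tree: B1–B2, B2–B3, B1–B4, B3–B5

Vertex coverage: the bags together contain {a, b, c, d, e, f, g, h, i}, the full vertex set. Edge coverage: each edge of G has both endpoints in at least one bag. Running intersection: for every vertex, the bags containing it form a connected subtree. All three properties hold, so this is a valid tree decomposition of width max|bag| − 1 = 4, and hence tw(G) ≤ 4.

Yes; width 4.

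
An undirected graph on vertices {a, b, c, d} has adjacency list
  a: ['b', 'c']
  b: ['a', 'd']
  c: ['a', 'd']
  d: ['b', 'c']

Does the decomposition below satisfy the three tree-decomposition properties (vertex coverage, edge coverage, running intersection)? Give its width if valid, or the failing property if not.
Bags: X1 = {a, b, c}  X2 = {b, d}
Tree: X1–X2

No — edge (c,d) lies in no bag.

A tree decomposition must satisfy three properties: every vertex lies in some bag; for every edge, both endpoints lie together in some bag; and for every vertex, the bags containing it form a connected subtree. Here edge (c,d) lies in no bag, so the decomposition is invalid.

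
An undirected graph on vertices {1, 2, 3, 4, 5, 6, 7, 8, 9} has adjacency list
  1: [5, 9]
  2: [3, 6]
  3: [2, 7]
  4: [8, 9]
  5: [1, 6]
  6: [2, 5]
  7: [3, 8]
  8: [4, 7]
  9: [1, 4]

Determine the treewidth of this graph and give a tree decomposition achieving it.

Treewidth 2.
One optimal decomposition is:
Bags: B1 = {1, 4, 9}  B2 = {1, 4, 5}  B3 = {4, 5, 6}  B4 = {2, 4, 6}  B5 = {2, 3, 4}  B6 = {3, 4, 7}  B7 = {4, 7, 8}
Tree: B1–B2, B2–B3, B3–B4, B4–B5, B5–B6, B6–B7

Each bag holds 3 vertices, so the decomposition has width 2, which upper-bounds the treewidth. For the lower bound, G contains the cycle 4–9–1–5–6–2–3–7–8–4, so G is not a forest; only forests have treewidth ≤ 1, hence tw(G) ≥ 2. Therefore the treewidth is 2.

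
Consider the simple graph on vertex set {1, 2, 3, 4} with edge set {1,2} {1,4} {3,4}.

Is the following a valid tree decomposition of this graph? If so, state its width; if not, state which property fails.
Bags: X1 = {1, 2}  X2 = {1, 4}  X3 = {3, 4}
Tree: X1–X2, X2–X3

Vertex coverage: the bags together contain {1, 2, 3, 4}, the full vertex set. Edge coverage: each edge of G has both endpoints in at least one bag. Running intersection: for every vertex, the bags containing it form a connected subtree. All three properties hold, so this is a valid tree decomposition of width max|bag| − 1 = 1, and hence tw(G) ≤ 1.

Yes; width 1.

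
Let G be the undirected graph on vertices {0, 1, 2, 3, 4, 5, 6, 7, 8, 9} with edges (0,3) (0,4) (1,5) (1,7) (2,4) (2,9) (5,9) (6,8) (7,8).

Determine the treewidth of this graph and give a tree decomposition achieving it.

Treewidth 1.
One optimal decomposition is:
Bags: B1 = {0, 3}  B2 = {0, 4}  B3 = {2, 4}  B4 = {2, 9}  B5 = {5, 9}  B6 = {1, 5}  B7 = {1, 7}  B8 = {7, 8}  B9 = {6, 8}
Tree: B1–B2, B2–B3, B3–B4, B4–B5, B5–B6, B6–B7, B7–B8, B8–B9

The largest bag has 2 vertices, giving width 1; this decomposition certifies tw(G) ≤ 1. Any graph with an edge has treewidth ≥ 1, and G has the edge 3–0. Hence tw(G) = 1 exactly.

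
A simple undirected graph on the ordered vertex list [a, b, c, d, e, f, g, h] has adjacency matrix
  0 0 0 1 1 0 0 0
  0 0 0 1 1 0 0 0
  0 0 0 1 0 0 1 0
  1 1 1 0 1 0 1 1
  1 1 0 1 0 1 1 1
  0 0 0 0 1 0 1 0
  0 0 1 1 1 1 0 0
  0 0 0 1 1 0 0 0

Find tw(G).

2

A width-2 tree decomposition is:
Bags: B1 = {d, e, g}  B2 = {c, d, g}  B3 = {b, d, e}  B4 = {a, d, e}  B5 = {e, f, g}  B6 = {d, e, h}
Tree: B1–B2, B1–B3, B3–B4, B1–B5, B4–B6
The largest bag has 3 vertices, giving width 2; this decomposition certifies tw(G) ≤ 2. On the other hand G contains the 3-clique {d, e, g}. A clique must lie in a single bag of any decomposition, so no decomposition can have width below 2. Therefore the treewidth is 2.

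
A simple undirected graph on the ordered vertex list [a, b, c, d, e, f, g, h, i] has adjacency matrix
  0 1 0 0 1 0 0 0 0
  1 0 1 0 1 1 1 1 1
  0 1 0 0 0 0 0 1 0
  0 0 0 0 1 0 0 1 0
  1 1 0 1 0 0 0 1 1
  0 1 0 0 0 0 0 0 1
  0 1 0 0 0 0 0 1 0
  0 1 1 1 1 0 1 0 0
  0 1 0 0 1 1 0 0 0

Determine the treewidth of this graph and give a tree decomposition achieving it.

Treewidth 2.
Bags: B1 = {d, e, h}  B2 = {b, e, h}  B3 = {a, b, e}  B4 = {b, g, h}  B5 = {b, e, i}  B6 = {b, c, h}  B7 = {b, f, i}
Tree: B1–B2, B2–B3, B2–B4, B3–B5, B4–B6, B5–B7

Every bag has size at most 3, so the width is 3 − 1 = 2 and tw(G) ≤ 2. On the other hand G contains the 3-clique {d, e, h}. A clique must lie in a single bag of any decomposition, so no decomposition can have width below 2. Therefore the treewidth is 2.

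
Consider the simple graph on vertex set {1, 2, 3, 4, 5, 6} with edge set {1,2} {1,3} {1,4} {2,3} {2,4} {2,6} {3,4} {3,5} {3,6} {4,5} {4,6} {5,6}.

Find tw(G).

A width-3 tree decomposition is:
Bags: B1 = {2, 3, 4, 6}  B2 = {3, 4, 5, 6}  B3 = {1, 2, 3, 4}
Tree: B1–B2, B1–B3
Every bag has size at most 4, so the width is 4 − 1 = 3 and tw(G) ≤ 3. On the other hand G contains the 4-clique {1, 2, 3, 4}. A clique must lie in a single bag of any decomposition, so no decomposition can have width below 3. Combining the bounds, tw(G) = 3.

3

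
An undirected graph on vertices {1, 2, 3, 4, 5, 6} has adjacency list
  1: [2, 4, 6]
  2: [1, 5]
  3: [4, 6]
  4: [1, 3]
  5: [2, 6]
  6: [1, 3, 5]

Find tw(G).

A width-2 tree decomposition is:
Bags: B1 = {2, 5, 6}  B2 = {1, 2, 6}  B3 = {1, 3, 6}  B4 = {1, 3, 4}
Tree: B1–B2, B2–B3, B3–B4
Each bag holds 3 vertices, so the decomposition has width 2, which upper-bounds the treewidth. The edges 5–2–1–6–5 form a cycle, so G is not a tree and its treewidth is at least 2. The upper and lower bounds meet at 2, so that is the treewidth.

2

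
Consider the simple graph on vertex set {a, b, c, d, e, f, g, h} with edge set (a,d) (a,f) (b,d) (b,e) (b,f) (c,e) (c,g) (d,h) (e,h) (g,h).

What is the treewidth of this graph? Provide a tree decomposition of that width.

Treewidth 2.
Bags: B1 = {a, b, f}  B2 = {a, b, d}  B3 = {b, d, e}  B4 = {d, e, h}  B5 = {c, e, h}  B6 = {c, g, h}
Tree: B1–B2, B2–B3, B3–B4, B4–B5, B5–B6

Each bag holds 3 vertices, so the decomposition has width 2, which upper-bounds the treewidth. For the lower bound, G contains the cycle f–a–d–b–f, so G is not a forest; only forests have treewidth ≤ 1, hence tw(G) ≥ 2. Hence tw(G) = 2 exactly.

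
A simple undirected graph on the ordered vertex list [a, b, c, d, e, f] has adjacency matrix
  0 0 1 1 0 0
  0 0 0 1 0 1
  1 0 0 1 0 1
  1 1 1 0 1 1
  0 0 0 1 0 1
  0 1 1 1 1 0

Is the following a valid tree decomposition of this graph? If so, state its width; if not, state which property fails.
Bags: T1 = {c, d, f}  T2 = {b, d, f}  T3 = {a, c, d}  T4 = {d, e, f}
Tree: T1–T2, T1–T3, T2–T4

Every vertex of G appears in some bag (union = {a, b, c, d, e, f}); every edge is covered by a bag; and for each vertex v the set of bags containing v is connected in the bag tree. The decomposition is therefore valid. The largest bag has 3 vertices, so the width is 2.

Yes; width 2.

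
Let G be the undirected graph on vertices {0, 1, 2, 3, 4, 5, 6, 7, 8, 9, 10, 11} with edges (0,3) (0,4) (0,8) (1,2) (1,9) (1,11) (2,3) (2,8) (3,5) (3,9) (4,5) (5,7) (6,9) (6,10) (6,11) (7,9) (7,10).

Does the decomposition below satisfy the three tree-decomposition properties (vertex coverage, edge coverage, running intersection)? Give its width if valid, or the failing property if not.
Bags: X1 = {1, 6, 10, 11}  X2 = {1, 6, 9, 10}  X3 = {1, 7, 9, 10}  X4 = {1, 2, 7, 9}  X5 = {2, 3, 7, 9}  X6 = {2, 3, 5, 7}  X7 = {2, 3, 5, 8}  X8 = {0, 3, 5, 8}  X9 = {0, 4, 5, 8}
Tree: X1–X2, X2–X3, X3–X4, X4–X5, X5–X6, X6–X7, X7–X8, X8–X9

Vertex coverage: the bags together contain {0, 1, 2, 3, 4, 5, 6, 7, 8, 9, 10, 11}, the full vertex set. Edge coverage: each edge of G has both endpoints in at least one bag. Running intersection: for every vertex, the bags containing it form a connected subtree. All three properties hold, so this is a valid tree decomposition of width max|bag| − 1 = 3, and hence tw(G) ≤ 3.

Yes; width 3.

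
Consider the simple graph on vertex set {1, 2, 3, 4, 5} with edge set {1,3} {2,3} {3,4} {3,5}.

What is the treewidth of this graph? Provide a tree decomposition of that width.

Each bag holds 2 vertices, so the decomposition has width 1, which upper-bounds the treewidth. G has an edge, so its treewidth is at least 1. The upper and lower bounds meet at 1, so that is the treewidth.

Treewidth 1.
One optimal decomposition is:
Bags: B1 = {1, 3}  B2 = {3, 4}  B3 = {3, 5}  B4 = {2, 3}
Tree: B1–B2, B1–B3, B1–B4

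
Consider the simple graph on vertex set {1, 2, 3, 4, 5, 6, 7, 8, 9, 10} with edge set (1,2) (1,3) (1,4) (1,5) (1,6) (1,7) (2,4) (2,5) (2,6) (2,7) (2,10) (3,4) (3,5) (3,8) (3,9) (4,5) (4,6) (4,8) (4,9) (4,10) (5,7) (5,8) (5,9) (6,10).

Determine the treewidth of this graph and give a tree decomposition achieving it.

Each bag holds 4 vertices, so the decomposition has width 3, which upper-bounds the treewidth. Conversely, {2, 4, 6, 10} is a clique of size 4, and the vertices of any clique must share a bag in every tree decomposition; so some bag has ≥ 4 vertices and tw(G) ≥ 3. The upper and lower bounds meet at 3, so that is the treewidth.

Treewidth 3.
One such decomposition:
Bags: B1 = {1, 3, 4, 5}  B2 = {3, 4, 5, 8}  B3 = {1, 2, 4, 5}  B4 = {1, 2, 5, 7}  B5 = {1, 2, 4, 6}  B6 = {3, 4, 5, 9}  B7 = {2, 4, 6, 10}
Tree: B1–B2, B1–B3, B3–B4, B3–B5, B1–B6, B5–B7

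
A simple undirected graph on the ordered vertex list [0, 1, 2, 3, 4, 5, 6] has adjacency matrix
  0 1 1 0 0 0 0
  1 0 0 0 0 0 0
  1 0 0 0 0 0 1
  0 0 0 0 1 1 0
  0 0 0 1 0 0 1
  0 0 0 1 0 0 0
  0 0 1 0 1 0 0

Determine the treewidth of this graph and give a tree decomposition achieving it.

Treewidth 1.
One optimal decomposition is:
Bags: B1 = {3, 5}  B2 = {3, 4}  B3 = {4, 6}  B4 = {2, 6}  B5 = {0, 2}  B6 = {0, 1}
Tree: B1–B2, B2–B3, B3–B4, B4–B5, B5–B6

Every bag has size at most 2, so the width is 2 − 1 = 1 and tw(G) ≤ 1. G has an edge, so its treewidth is at least 1. Hence tw(G) = 1 exactly.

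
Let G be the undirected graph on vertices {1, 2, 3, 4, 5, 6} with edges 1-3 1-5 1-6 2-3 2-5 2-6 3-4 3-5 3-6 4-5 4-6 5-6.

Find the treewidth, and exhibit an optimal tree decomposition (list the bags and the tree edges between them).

Treewidth 3.
Bags: B1 = {2, 3, 5, 6}  B2 = {1, 3, 5, 6}  B3 = {3, 4, 5, 6}
Tree: B1–B2, B1–B3

The largest bag has 4 vertices, giving width 3; this decomposition certifies tw(G) ≤ 3. For the lower bound, the 4 vertices {1, 3, 5, 6} are pairwise adjacent, and any tree decomposition puts a clique entirely inside one bag — forcing width ≥ 3. Therefore the treewidth is 3.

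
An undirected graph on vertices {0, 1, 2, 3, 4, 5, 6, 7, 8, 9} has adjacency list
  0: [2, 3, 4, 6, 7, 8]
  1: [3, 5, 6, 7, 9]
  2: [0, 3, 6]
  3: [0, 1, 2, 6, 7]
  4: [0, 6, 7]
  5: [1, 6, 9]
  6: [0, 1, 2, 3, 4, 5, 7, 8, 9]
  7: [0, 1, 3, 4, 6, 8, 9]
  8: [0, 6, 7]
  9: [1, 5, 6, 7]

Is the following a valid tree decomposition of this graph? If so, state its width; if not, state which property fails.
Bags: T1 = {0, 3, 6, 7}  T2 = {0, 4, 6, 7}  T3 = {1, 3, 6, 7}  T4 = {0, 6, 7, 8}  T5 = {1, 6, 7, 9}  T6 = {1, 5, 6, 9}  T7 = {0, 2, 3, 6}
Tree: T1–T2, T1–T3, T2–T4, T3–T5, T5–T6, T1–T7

Vertex coverage: the bags together contain {0, 1, 2, 3, 4, 5, 6, 7, 8, 9}, the full vertex set. Edge coverage: each edge of G has both endpoints in at least one bag. Running intersection: for every vertex, the bags containing it form a connected subtree. All three properties hold, so this is a valid tree decomposition of width max|bag| − 1 = 3, and hence tw(G) ≤ 3.

Yes; width 3.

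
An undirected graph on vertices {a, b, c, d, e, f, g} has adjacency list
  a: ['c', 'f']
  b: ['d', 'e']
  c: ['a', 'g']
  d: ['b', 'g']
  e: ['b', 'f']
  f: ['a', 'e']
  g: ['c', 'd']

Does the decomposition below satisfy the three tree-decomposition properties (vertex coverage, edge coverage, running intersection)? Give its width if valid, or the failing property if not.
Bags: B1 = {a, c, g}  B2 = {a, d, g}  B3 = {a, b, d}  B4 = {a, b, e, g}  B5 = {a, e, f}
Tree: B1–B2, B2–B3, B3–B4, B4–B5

No — bags containing vertex g are not connected in the tree.

A tree decomposition must satisfy three properties: every vertex lies in some bag; for every edge, both endpoints lie together in some bag; and for every vertex, the bags containing it form a connected subtree. Here bags containing vertex g are not connected in the tree, so the decomposition is invalid.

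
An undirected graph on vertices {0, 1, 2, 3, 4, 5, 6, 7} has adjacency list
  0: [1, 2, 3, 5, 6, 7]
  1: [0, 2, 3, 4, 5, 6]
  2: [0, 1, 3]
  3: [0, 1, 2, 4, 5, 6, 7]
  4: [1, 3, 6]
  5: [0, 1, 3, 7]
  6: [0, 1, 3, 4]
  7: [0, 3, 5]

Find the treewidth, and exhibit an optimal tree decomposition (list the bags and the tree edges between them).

Treewidth 3.
One such decomposition:
Bags: B1 = {0, 3, 5, 7}  B2 = {0, 1, 3, 5}  B3 = {0, 1, 3, 6}  B4 = {0, 1, 2, 3}  B5 = {1, 3, 4, 6}
Tree: B1–B2, B2–B3, B2–B4, B3–B5

Every bag has size at most 4, so the width is 4 − 1 = 3 and tw(G) ≤ 3. Conversely, {0, 1, 2, 3} is a clique of size 4, and the vertices of any clique must share a bag in every tree decomposition; so some bag has ≥ 4 vertices and tw(G) ≥ 3. Therefore the treewidth is 3.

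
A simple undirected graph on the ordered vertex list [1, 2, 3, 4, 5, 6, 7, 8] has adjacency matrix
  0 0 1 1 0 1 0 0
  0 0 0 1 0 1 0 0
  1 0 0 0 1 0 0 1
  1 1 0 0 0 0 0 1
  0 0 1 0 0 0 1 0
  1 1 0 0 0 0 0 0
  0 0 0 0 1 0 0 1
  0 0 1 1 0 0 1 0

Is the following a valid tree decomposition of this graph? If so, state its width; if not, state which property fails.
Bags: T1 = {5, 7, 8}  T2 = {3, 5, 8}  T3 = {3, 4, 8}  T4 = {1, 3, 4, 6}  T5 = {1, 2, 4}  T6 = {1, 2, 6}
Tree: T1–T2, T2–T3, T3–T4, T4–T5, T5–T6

A tree decomposition must satisfy three properties: every vertex lies in some bag; for every edge, both endpoints lie together in some bag; and for every vertex, the bags containing it form a connected subtree. Here bags containing vertex 6 are not connected in the tree, so the decomposition is invalid.

No — bags containing vertex 6 are not connected in the tree.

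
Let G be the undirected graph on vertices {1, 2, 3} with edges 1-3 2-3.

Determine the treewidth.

A width-1 tree decomposition is:
Bags: B1 = {2, 3}  B2 = {1, 3}
Tree: B1–B2
Every bag has size at most 2, so the width is 2 − 1 = 1 and tw(G) ≤ 1. G has an edge, so its treewidth is at least 1. The upper and lower bounds meet at 1, so that is the treewidth.

1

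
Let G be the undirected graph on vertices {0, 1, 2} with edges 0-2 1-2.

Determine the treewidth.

A width-1 tree decomposition is:
Bags: B1 = {1, 2}  B2 = {0, 2}
Tree: B1–B2
Every bag has size at most 2, so the width is 2 − 1 = 1 and tw(G) ≤ 1. G has an edge, so its treewidth is at least 1. Hence tw(G) = 1 exactly.

1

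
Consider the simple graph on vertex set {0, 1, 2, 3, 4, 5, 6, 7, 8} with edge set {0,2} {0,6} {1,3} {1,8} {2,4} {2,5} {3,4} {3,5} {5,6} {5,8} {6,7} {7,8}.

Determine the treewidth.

3

A width-3 tree decomposition is:
Bags: B1 = {0, 2, 3, 4}  B2 = {0, 2, 3, 5}  B3 = {0, 3, 5, 6}  B4 = {1, 3, 5, 6}  B5 = {1, 5, 6, 8}  B6 = {1, 6, 7, 8}
Tree: B1–B2, B2–B3, B3–B4, B4–B5, B5–B6
Each bag holds 4 vertices, so the decomposition has width 3, which upper-bounds the treewidth. For the lower bound: the 4 vertex sets {0,2,4}, {3}, {5}, {1,6,7,8} are disjoint, each induces a connected subgraph, and every pair is joined by at least one edge of G. Contracting each set to a single vertex therefore yields K_{4} as a minor, and since treewidth is minor-monotone, tw(G) ≥ tw(K_{4}) = 3. Hence tw(G) = 3 exactly.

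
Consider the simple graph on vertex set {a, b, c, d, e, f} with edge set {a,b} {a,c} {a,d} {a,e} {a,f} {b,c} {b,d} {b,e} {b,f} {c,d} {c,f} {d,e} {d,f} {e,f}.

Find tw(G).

A width-4 tree decomposition is:
Bags: B1 = {a, b, d, e, f}  B2 = {a, b, c, d, f}
Tree: B1–B2
Each bag holds 5 vertices, so the decomposition has width 4, which upper-bounds the treewidth. Conversely, {a, b, d, e, f} is a clique of size 5, and the vertices of any clique must share a bag in every tree decomposition; so some bag has ≥ 5 vertices and tw(G) ≥ 4. The upper and lower bounds meet at 4, so that is the treewidth.

4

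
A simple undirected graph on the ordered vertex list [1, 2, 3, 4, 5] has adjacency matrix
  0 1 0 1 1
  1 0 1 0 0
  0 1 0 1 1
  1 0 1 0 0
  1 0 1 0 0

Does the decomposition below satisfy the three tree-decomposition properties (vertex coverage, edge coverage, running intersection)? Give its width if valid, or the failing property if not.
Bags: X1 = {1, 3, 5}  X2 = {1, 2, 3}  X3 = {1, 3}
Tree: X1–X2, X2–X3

No — vertex 4 appears in no bag.

A tree decomposition must satisfy three properties: every vertex lies in some bag; for every edge, both endpoints lie together in some bag; and for every vertex, the bags containing it form a connected subtree. Here vertex 4 appears in no bag, so the decomposition is invalid.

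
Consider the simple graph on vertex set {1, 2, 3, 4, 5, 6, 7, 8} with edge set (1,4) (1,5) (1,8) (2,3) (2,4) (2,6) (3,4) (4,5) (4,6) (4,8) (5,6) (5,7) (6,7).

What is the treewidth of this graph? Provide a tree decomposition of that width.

The largest bag has 3 vertices, giving width 2; this decomposition certifies tw(G) ≤ 2. Conversely, {1, 4, 8} is a clique of size 3, and the vertices of any clique must share a bag in every tree decomposition; so some bag has ≥ 3 vertices and tw(G) ≥ 2. The upper and lower bounds meet at 2, so that is the treewidth.

Treewidth 2.
Bags: B1 = {4, 5, 6}  B2 = {2, 4, 6}  B3 = {2, 3, 4}  B4 = {1, 4, 5}  B5 = {1, 4, 8}  B6 = {5, 6, 7}
Tree: B1–B2, B2–B3, B1–B4, B4–B5, B1–B6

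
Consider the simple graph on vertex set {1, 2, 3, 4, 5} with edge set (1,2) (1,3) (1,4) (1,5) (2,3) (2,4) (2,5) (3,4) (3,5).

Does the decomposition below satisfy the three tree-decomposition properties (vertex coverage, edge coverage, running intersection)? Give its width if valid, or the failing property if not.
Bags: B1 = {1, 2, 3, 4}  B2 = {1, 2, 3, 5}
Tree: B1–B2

Yes; width 3.

Vertex coverage: the bags together contain {1, 2, 3, 4, 5}, the full vertex set. Edge coverage: each edge of G has both endpoints in at least one bag. Running intersection: for every vertex, the bags containing it form a connected subtree. All three properties hold, so this is a valid tree decomposition of width max|bag| − 1 = 3, and hence tw(G) ≤ 3.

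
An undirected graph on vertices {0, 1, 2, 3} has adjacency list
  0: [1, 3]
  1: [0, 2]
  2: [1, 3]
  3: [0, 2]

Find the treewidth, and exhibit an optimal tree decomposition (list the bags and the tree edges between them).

Treewidth 2.
One optimal decomposition is:
Bags: B1 = {1, 2, 3}  B2 = {0, 1, 3}
Tree: B1–B2

Each bag holds 3 vertices, so the decomposition has width 2, which upper-bounds the treewidth. Since 3–2–1–0–3 is a cycle in G, G is not acyclic. Forests are exactly the graphs of treewidth ≤ 1, so tw(G) ≥ 2. The upper and lower bounds meet at 2, so that is the treewidth.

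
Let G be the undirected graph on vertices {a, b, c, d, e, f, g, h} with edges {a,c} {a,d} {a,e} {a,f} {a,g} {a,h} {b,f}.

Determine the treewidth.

1

A width-1 tree decomposition is:
Bags: B1 = {a, c}  B2 = {a, f}  B3 = {a, e}  B4 = {b, f}  B5 = {a, h}  B6 = {a, d}  B7 = {a, g}
Tree: B1–B2, B2–B3, B2–B4, B3–B5, B1–B6, B3–B7
Each bag holds 2 vertices, so the decomposition has width 1, which upper-bounds the treewidth. Since G has at least one edge (e.g. c–a), it is not an edgeless graph, so tw(G) ≥ 1. The upper and lower bounds meet at 1, so that is the treewidth.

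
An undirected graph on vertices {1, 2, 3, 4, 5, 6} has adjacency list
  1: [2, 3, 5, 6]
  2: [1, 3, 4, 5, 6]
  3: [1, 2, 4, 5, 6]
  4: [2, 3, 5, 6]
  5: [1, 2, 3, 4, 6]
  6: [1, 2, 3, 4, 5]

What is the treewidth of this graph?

A width-4 tree decomposition is:
Bags: B1 = {1, 2, 3, 5, 6}  B2 = {2, 3, 4, 5, 6}
Tree: B1–B2
Each bag holds 5 vertices, so the decomposition has width 4, which upper-bounds the treewidth. For the lower bound, the 5 vertices {1, 2, 3, 5, 6} are pairwise adjacent, and any tree decomposition puts a clique entirely inside one bag — forcing width ≥ 4. The upper and lower bounds meet at 4, so that is the treewidth.

4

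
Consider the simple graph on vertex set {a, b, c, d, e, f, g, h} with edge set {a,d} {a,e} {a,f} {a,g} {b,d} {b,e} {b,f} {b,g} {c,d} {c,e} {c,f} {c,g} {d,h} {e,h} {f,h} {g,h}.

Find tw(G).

4

A width-4 tree decomposition is:
Bags: B1 = {a, b, c, e, h}  B2 = {a, b, c, d, h}  B3 = {a, b, c, g, h}  B4 = {a, b, c, f, h}
Tree: B1–B2, B2–B3, B3–B4
Every bag has size at most 5, so the width is 5 − 1 = 4 and tw(G) ≤ 4. For the lower bound: the 5 vertex sets {a,e}, {d,h}, {b,g}, {c}, {f} are disjoint, each induces a connected subgraph, and every pair is joined by at least one edge of G. Contracting each set to a single vertex therefore yields K_{5} as a minor, and since treewidth is minor-monotone, tw(G) ≥ tw(K_{5}) = 4. The upper and lower bounds meet at 4, so that is the treewidth.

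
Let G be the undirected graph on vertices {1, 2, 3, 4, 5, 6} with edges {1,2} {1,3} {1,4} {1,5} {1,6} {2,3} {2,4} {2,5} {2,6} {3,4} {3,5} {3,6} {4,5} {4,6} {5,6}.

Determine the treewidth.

5

A width-5 tree decomposition is:
Bags: B1 = {1, 2, 3, 4, 5, 6}
Tree: (single bag)
With just one bag of size 6, the width is 6 − 1 = 5, so tw(G) ≤ 5. For the lower bound, the 6 vertices {1, 2, 3, 4, 5, 6} are pairwise adjacent, and any tree decomposition puts a clique entirely inside one bag — forcing width ≥ 5. Combining the bounds, tw(G) = 5.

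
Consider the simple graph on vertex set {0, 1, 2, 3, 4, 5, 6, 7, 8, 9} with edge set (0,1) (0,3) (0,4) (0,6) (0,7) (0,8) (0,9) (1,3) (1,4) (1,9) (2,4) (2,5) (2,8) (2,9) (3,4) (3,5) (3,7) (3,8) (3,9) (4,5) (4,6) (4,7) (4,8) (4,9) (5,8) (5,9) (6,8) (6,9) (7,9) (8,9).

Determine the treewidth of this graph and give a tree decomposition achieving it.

Treewidth 4.
One optimal decomposition is:
Bags: B1 = {3, 4, 5, 8, 9}  B2 = {0, 3, 4, 8, 9}  B3 = {0, 4, 6, 8, 9}  B4 = {0, 1, 3, 4, 9}  B5 = {2, 4, 5, 8, 9}  B6 = {0, 3, 4, 7, 9}
Tree: B1–B2, B2–B3, B2–B4, B1–B5, B2–B6

The largest bag has 5 vertices, giving width 4; this decomposition certifies tw(G) ≤ 4. On the other hand G contains the 5-clique {0, 3, 4, 8, 9}. A clique must lie in a single bag of any decomposition, so no decomposition can have width below 4. Therefore the treewidth is 4.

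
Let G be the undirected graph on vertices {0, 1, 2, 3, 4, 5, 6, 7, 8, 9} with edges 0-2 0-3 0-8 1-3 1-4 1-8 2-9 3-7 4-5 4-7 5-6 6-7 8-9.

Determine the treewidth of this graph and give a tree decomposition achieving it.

Treewidth 2.
One such decomposition:
Bags: B1 = {2, 8, 9}  B2 = {0, 2, 8}  B3 = {0, 1, 8}  B4 = {0, 1, 3}  B5 = {1, 3, 4}  B6 = {3, 4, 7}  B7 = {4, 5, 7}  B8 = {5, 6, 7}
Tree: B1–B2, B2–B3, B3–B4, B4–B5, B5–B6, B6–B7, B7–B8

The largest bag has 3 vertices, giving width 2; this decomposition certifies tw(G) ≤ 2. Since 9–2–0–8–9 is a cycle in G, G is not acyclic. Forests are exactly the graphs of treewidth ≤ 1, so tw(G) ≥ 2. The upper and lower bounds meet at 2, so that is the treewidth.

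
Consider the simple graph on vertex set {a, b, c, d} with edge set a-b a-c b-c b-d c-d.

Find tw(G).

2

A width-2 tree decomposition is:
Bags: B1 = {a, b, c}  B2 = {b, c, d}
Tree: B1–B2
The largest bag has 3 vertices, giving width 2; this decomposition certifies tw(G) ≤ 2. Conversely, {b, c, d} is a clique of size 3, and the vertices of any clique must share a bag in every tree decomposition; so some bag has ≥ 3 vertices and tw(G) ≥ 2. The upper and lower bounds meet at 2, so that is the treewidth.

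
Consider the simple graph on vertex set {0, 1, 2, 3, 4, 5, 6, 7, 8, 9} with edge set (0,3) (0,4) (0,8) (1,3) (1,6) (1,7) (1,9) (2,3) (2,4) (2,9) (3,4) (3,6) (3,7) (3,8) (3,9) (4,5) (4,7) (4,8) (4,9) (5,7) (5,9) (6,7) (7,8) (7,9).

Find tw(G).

3

A width-3 tree decomposition is:
Bags: B1 = {2, 3, 4, 9}  B2 = {3, 4, 7, 9}  B3 = {3, 4, 7, 8}  B4 = {4, 5, 7, 9}  B5 = {1, 3, 7, 9}  B6 = {1, 3, 6, 7}  B7 = {0, 3, 4, 8}
Tree: B1–B2, B2–B3, B2–B4, B2–B5, B5–B6, B3–B7
The largest bag has 4 vertices, giving width 3; this decomposition certifies tw(G) ≤ 3. Conversely, {1, 3, 7, 9} is a clique of size 4, and the vertices of any clique must share a bag in every tree decomposition; so some bag has ≥ 4 vertices and tw(G) ≥ 3. Therefore the treewidth is 3.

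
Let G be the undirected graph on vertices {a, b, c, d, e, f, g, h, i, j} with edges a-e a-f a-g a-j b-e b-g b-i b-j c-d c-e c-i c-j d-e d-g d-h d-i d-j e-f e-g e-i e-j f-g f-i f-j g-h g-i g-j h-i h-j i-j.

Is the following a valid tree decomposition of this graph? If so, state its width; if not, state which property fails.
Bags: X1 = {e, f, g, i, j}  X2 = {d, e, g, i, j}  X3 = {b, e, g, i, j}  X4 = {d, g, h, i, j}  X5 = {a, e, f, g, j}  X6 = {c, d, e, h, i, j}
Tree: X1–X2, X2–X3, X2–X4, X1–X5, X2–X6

No — bags containing vertex h are not connected in the tree.

A tree decomposition must satisfy three properties: every vertex lies in some bag; for every edge, both endpoints lie together in some bag; and for every vertex, the bags containing it form a connected subtree. Here bags containing vertex h are not connected in the tree, so the decomposition is invalid.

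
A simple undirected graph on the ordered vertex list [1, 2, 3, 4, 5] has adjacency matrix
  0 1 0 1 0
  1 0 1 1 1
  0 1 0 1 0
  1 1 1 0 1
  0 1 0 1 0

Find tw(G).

2

A width-2 tree decomposition is:
Bags: B1 = {1, 2, 4}  B2 = {2, 3, 4}  B3 = {2, 4, 5}
Tree: B1–B2, B1–B3
The largest bag has 3 vertices, giving width 2; this decomposition certifies tw(G) ≤ 2. On the other hand G contains the 3-clique {1, 2, 4}. A clique must lie in a single bag of any decomposition, so no decomposition can have width below 2. Therefore the treewidth is 2.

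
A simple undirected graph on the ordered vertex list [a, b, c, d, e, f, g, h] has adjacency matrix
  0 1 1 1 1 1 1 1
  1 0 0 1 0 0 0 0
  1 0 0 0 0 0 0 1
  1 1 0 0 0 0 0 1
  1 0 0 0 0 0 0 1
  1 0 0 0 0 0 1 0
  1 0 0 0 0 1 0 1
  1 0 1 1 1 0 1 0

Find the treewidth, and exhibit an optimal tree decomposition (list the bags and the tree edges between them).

The largest bag has 3 vertices, giving width 2; this decomposition certifies tw(G) ≤ 2. For the lower bound, the 3 vertices {a, d, h} are pairwise adjacent, and any tree decomposition puts a clique entirely inside one bag — forcing width ≥ 2. Combining the bounds, tw(G) = 2.

Treewidth 2.
One such decomposition:
Bags: B1 = {a, d, h}  B2 = {a, b, d}  B3 = {a, e, h}  B4 = {a, g, h}  B5 = {a, c, h}  B6 = {a, f, g}
Tree: B1–B2, B1–B3, B1–B4, B3–B5, B4–B6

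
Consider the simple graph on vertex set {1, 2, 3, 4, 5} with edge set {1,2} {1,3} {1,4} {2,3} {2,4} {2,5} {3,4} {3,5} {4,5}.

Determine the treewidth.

A width-3 tree decomposition is:
Bags: B1 = {2, 3, 4, 5}  B2 = {1, 2, 3, 4}
Tree: B1–B2
The largest bag has 4 vertices, giving width 3; this decomposition certifies tw(G) ≤ 3. For the lower bound, the 4 vertices {1, 2, 3, 4} are pairwise adjacent, and any tree decomposition puts a clique entirely inside one bag — forcing width ≥ 3. Therefore the treewidth is 3.

3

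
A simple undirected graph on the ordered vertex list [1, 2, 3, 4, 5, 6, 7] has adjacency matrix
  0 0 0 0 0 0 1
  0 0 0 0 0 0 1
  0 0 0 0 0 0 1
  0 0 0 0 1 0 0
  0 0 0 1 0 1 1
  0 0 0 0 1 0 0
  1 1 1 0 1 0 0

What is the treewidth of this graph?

A width-1 tree decomposition is:
Bags: B1 = {2, 7}  B2 = {1, 7}  B3 = {5, 7}  B4 = {4, 5}  B5 = {5, 6}  B6 = {3, 7}
Tree: B1–B2, B2–B3, B3–B4, B4–B5, B3–B6
Every bag has size at most 2, so the width is 2 − 1 = 1 and tw(G) ≤ 1. Any graph with an edge has treewidth ≥ 1, and G has the edge 7–2. Combining the bounds, tw(G) = 1.

1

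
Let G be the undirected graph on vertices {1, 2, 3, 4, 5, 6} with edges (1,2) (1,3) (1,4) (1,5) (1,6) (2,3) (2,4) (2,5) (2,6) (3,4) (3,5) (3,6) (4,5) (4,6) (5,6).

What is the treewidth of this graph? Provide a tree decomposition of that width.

A single bag containing all 6 vertices is trivially a valid decomposition of width 5. Conversely, {1, 2, 3, 4, 5, 6} is a clique of size 6, and the vertices of any clique must share a bag in every tree decomposition; so some bag has ≥ 6 vertices and tw(G) ≥ 5. Combining the bounds, tw(G) = 5.

Treewidth 5.
One such decomposition:
Bags: B1 = {1, 2, 3, 4, 5, 6}
Tree: (single bag)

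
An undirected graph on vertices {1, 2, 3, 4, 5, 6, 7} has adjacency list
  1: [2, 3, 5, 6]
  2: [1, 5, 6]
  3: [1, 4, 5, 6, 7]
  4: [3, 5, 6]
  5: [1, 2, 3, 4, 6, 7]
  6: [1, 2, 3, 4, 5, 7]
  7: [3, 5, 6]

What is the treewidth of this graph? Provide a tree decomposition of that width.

Treewidth 3.
One such decomposition:
Bags: B1 = {1, 3, 5, 6}  B2 = {1, 2, 5, 6}  B3 = {3, 4, 5, 6}  B4 = {3, 5, 6, 7}
Tree: B1–B2, B1–B3, B1–B4

The largest bag has 4 vertices, giving width 3; this decomposition certifies tw(G) ≤ 3. For the lower bound, the 4 vertices {1, 2, 5, 6} are pairwise adjacent, and any tree decomposition puts a clique entirely inside one bag — forcing width ≥ 3. Hence tw(G) = 3 exactly.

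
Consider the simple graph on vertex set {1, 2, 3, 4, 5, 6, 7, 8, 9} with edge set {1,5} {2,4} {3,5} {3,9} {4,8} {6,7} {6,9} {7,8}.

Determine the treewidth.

A width-1 tree decomposition is:
Bags: B1 = {2, 4}  B2 = {4, 8}  B3 = {7, 8}  B4 = {6, 7}  B5 = {6, 9}  B6 = {3, 9}  B7 = {3, 5}  B8 = {1, 5}
Tree: B1–B2, B2–B3, B3–B4, B4–B5, B5–B6, B6–B7, B7–B8
The largest bag has 2 vertices, giving width 1; this decomposition certifies tw(G) ≤ 1. Any graph with an edge has treewidth ≥ 1, and G has the edge 2–4. Combining the bounds, tw(G) = 1.

1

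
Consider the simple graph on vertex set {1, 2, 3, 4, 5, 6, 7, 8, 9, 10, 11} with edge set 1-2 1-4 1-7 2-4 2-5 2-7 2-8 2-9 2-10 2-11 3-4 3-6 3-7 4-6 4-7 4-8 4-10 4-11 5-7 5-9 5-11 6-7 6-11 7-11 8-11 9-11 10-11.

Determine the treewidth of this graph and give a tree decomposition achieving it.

Treewidth 3.
One such decomposition:
Bags: B1 = {2, 4, 7, 11}  B2 = {2, 5, 7, 11}  B3 = {2, 4, 10, 11}  B4 = {4, 6, 7, 11}  B5 = {2, 4, 8, 11}  B6 = {2, 5, 9, 11}  B7 = {3, 4, 6, 7}  B8 = {1, 2, 4, 7}
Tree: B1–B2, B1–B3, B1–B4, B1–B5, B2–B6, B4–B7, B1–B8

The largest bag has 4 vertices, giving width 3; this decomposition certifies tw(G) ≤ 3. On the other hand G contains the 4-clique {1, 2, 4, 7}. A clique must lie in a single bag of any decomposition, so no decomposition can have width below 3. Therefore the treewidth is 3.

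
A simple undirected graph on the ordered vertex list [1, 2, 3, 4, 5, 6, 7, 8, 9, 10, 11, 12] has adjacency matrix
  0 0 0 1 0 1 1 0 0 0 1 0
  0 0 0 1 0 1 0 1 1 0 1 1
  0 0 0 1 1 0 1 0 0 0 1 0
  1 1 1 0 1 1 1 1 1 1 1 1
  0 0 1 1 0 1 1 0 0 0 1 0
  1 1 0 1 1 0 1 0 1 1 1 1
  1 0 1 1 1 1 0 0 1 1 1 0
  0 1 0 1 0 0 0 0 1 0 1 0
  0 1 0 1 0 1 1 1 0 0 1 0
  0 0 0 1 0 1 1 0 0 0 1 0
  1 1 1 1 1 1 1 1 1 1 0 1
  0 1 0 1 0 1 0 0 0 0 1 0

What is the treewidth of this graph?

4

A width-4 tree decomposition is:
Bags: B1 = {4, 5, 6, 7, 11}  B2 = {1, 4, 6, 7, 11}  B3 = {3, 4, 5, 7, 11}  B4 = {4, 6, 7, 9, 11}  B5 = {2, 4, 6, 9, 11}  B6 = {4, 6, 7, 10, 11}  B7 = {2, 4, 8, 9, 11}  B8 = {2, 4, 6, 11, 12}
Tree: B1–B2, B1–B3, B2–B4, B4–B5, B4–B6, B5–B7, B5–B8
Each bag holds 5 vertices, so the decomposition has width 4, which upper-bounds the treewidth. For the lower bound, the 5 vertices {2, 4, 8, 9, 11} are pairwise adjacent, and any tree decomposition puts a clique entirely inside one bag — forcing width ≥ 4. Therefore the treewidth is 4.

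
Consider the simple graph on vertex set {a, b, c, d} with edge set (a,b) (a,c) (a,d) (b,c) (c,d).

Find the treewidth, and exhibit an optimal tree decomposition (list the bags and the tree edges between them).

Treewidth 2.
Bags: B1 = {a, c, d}  B2 = {a, b, c}
Tree: B1–B2

The largest bag has 3 vertices, giving width 2; this decomposition certifies tw(G) ≤ 2. For the lower bound, the 3 vertices {a, c, d} are pairwise adjacent, and any tree decomposition puts a clique entirely inside one bag — forcing width ≥ 2. Combining the bounds, tw(G) = 2.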